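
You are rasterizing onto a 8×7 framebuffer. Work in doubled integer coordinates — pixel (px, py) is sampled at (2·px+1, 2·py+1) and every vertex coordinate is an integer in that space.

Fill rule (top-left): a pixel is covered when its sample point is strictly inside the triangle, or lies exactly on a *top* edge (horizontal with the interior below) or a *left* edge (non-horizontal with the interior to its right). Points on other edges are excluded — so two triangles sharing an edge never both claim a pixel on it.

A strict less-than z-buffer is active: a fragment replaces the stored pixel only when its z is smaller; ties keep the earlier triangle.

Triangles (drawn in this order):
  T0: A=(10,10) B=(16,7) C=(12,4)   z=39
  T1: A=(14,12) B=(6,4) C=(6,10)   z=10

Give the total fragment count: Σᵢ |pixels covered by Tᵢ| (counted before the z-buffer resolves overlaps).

T0:
  2·area = 30  (B↔C swapped to make it positive)
  edge (10, 10)→(12, 4): d=(2,-6) top-left  bias=+0
  edge (12, 4)→(16, 7): d=(4,3) right/bottom  bias=-1
  edge (16, 7)→(10, 10): d=(-6,3) right/bottom  bias=-1
    (6,0)@(13, 1): e=[0,-15,45] → ·  [on edge]
    (6,2)@(13, 5): e=[8,1,21] → █
    (7,2)@(15, 5): e=[20,-5,15] → ·
    (5,3)@(11, 7): e=[0,15,15] → █  [on edge]
    (7,3)@(15, 7): e=[24,3,3] → █
    (5,4)@(11, 9): e=[4,23,3] → █
    (6,4)@(13, 9): e=[16,17,-3] → ·
    (7,4)@(15, 9): e=[28,11,-9] → ·
    (5,5)@(11, 11): e=[8,31,-9] → ·
    (4,6)@(9, 13): e=[0,45,-15] → ·  [on edge]
  covered (5 px):
    · · · · · · · ·
    · · · · · · · ·
    · · · · · · █ ·
    · · · · · █ █ █
    · · · · · █ · ·
    · · · · · · · ·
    · · · · · · · ·
T1:
  2·area = 48  (B↔C swapped to make it positive)
  edge (14, 12)→(6, 10): d=(-8,-2) top-left  bias=+0
  edge (6, 10)→(6, 4): d=(0,-6) top-left  bias=+0
  edge (6, 4)→(14, 12): d=(8,8) right/bottom  bias=-1
    (1,0)@(3, 1): e=[66,-18,0] → ·  [on edge]
    (2,1)@(5, 3): e=[54,-6,0] → ·  [on edge]
    (3,2)@(7, 5): e=[42,6,0] → ·  [on edge]
    (3,3)@(7, 7): e=[26,6,16] → █
    (4,3)@(9, 7): e=[30,18,0] → ·  [on edge]
    (3,4)@(7, 9): e=[10,6,32] → █
    (4,4)@(9, 9): e=[14,18,16] → █
    (5,4)@(11, 9): e=[18,30,0] → ·  [on edge]
    (3,5)@(7, 11): e=[-6,6,48] → ·
    (4,5)@(9, 11): e=[-2,18,32] → ·
    (5,5)@(11, 11): e=[2,30,16] → █
    (6,5)@(13, 11): e=[6,42,0] → ·  [on edge]
    (7,6)@(15, 13): e=[-6,54,0] → ·  [on edge]
  covered (4 px):
    · · · · · · · ·
    · · · · · · · ·
    · · · · · · · ·
    · · · █ · · · ·
    · · · █ █ · · ·
    · · · · · █ · ·
    · · · · · · · ·

Final: 9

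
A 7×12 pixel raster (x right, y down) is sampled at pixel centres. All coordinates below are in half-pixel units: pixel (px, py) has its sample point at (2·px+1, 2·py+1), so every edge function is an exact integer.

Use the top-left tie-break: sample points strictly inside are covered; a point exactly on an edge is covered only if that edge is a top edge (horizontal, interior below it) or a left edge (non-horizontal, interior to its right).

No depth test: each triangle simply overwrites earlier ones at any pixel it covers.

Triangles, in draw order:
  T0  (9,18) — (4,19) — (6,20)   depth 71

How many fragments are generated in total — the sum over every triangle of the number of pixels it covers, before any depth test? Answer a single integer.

T0:
  2·area = 7  (B↔C swapped to make it positive)
  edge (9, 18)→(6, 20): d=(-3,2) right/bottom  bias=-1
  edge (6, 20)→(4, 19): d=(-2,-1) top-left  bias=+0
  edge (4, 19)→(9, 18): d=(5,-1) top-left  bias=+0
    (2,9)@(5, 19): e=[5,1,1] → X
    (3,9)@(7, 19): e=[1,3,3] → X
    (4,9)@(9, 19): e=[-3,5,5] → .
    (2,10)@(5, 21): e=[-1,-3,11] → .
    (3,10)@(7, 21): e=[-5,-1,13] → .
  covered (2 px):
    . . . . . . .
    . . . . . . .
    . . . . . . .
    . . . . . . .
    . . . . . . .
    . . . . . . .
    . . . . . . .
    . . . . . . .
    . . . . . . .
    . . X X . . .
    . . . . . . .
    . . . . . . .

Result: 2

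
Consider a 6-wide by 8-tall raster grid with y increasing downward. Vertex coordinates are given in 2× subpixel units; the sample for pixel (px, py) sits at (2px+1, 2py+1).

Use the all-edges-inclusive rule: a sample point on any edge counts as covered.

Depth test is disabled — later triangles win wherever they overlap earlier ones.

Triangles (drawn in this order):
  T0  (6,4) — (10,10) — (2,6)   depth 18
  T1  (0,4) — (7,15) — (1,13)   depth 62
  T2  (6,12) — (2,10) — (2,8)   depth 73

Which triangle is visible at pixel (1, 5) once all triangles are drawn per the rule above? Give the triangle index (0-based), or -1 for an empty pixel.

T0:
  2·area = 32
  edge (6, 4)→(10, 10): d=(4,6) inclusive
  edge (10, 10)→(2, 6): d=(-8,-4) inclusive
  edge (2, 6)→(6, 4): d=(4,-2) inclusive
    (2,2)@(5, 5): e=[10,20,2] → #
    (3,2)@(7, 5): e=[-2,28,6] → ·
    (2,3)@(5, 7): e=[18,4,10] → #
    (3,3)@(7, 7): e=[6,12,14] → #
    (4,3)@(9, 7): e=[-6,20,18] → ·
    (2,4)@(5, 9): e=[26,-12,18] → ·
    (3,4)@(7, 9): e=[14,-4,22] → ·
    (4,4)@(9, 9): e=[2,4,26] → #
    (5,4)@(11, 9): e=[-10,12,30] → ·
    (4,5)@(9, 11): e=[10,-12,34] → ·
  covered (4 px):
    · · · · · ·
    · · · · · ·
    · · # · · ·
    · · # # · ·
    · · · · # ·
    · · · · · ·
    · · · · · ·
    · · · · · ·
T1:
  2·area = 52
  edge (0, 4)→(7, 15): d=(7,11) inclusive
  edge (7, 15)→(1, 13): d=(-6,-2) inclusive
  edge (1, 13)→(0, 4): d=(-1,-9) inclusive
    (0,3)@(1, 7): e=[10,36,6] → #
    (1,3)@(3, 7): e=[-12,40,24] → ·
    (0,4)@(1, 9): e=[24,24,4] → #
    (1,4)@(3, 9): e=[2,28,22] → #
    (2,4)@(5, 9): e=[-20,32,40] → ·
    (0,5)@(1, 11): e=[38,12,2] → #
    (2,5)@(5, 11): e=[-6,20,38] → ·
    (0,6)@(1, 13): e=[52,0,0] → #  [on edge]
    (2,6)@(5, 13): e=[8,8,36] → #
    (3,6)@(7, 13): e=[-14,12,54] → ·
    (0,7)@(1, 15): e=[66,-12,-2] → ·
    (1,7)@(3, 15): e=[44,-8,16] → ·
    (3,7)@(7, 15): e=[0,0,52] → #  [on edge]
  covered (9 px):
    · · · · · ·
    · · · · · ·
    · · · · · ·
    # · · · · ·
    # # · · · ·
    # # · · · ·
    # # # · · ·
    · · · # · ·
T2:
  2·area = 8
  edge (6, 12)→(2, 10): d=(-4,-2) inclusive
  edge (2, 10)→(2, 8): d=(0,-2) inclusive
  edge (2, 8)→(6, 12): d=(4,4) inclusive
    (0,3)@(1, 7): e=[10,-2,0] → ·  [on edge]
    (1,4)@(3, 9): e=[6,2,0] → #  [on edge]
    (2,4)@(5, 9): e=[10,6,-8] → ·
    (1,5)@(3, 11): e=[-2,2,8] → ·
    (2,5)@(5, 11): e=[2,6,0] → #  [on edge]
    (3,5)@(7, 11): e=[6,10,-8] → ·
    (2,6)@(5, 13): e=[-6,6,8] → ·
    (3,6)@(7, 13): e=[-2,10,0] → ·  [on edge]
    (4,7)@(9, 15): e=[-6,14,0] → ·  [on edge]
  covered (2 px):
    · · · · · ·
    · · · · · ·
    · · · · · ·
    · · · · · ·
    · # · · · ·
    · · # · · ·
    · · · · · ·
    · · · · · ·

Z-buffer (winner per pixel, '.' = empty):
  . . . . . .
  . . . . . .
  . . 0 . . .
  1 . 0 0 . .
  1 2 . . 0 .
  1 1 2 . . .
  1 1 1 . . .
  . . . 1 . .

Answer: 1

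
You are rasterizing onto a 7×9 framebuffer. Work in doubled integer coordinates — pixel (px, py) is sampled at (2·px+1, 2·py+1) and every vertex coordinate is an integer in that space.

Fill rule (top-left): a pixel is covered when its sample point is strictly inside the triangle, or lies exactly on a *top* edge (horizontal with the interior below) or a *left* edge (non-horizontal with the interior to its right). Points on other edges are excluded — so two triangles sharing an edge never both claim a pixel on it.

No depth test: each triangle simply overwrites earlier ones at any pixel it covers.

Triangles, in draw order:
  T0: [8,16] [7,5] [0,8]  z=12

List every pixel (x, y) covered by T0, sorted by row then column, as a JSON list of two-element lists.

T0:
  2·area = 80  (B↔C swapped to make it positive)
  edge (8, 16)→(0, 8): d=(-8,-8) top-left  bias=+0
  edge (0, 8)→(7, 5): d=(7,-3) top-left  bias=+0
  edge (7, 5)→(8, 16): d=(1,11) right/bottom  bias=-1
    (3,2)@(7, 5): e=[80,0,0] → ·  [on edge]
    (1,3)@(3, 7): e=[32,2,46] → #
    (2,3)@(5, 7): e=[48,8,24] → #
    (3,3)@(7, 7): e=[64,14,2] → #
    (4,3)@(9, 7): e=[80,20,-20] → ·
    (0,4)@(1, 9): e=[0,10,70] → #  [on edge]
    (4,4)@(9, 9): e=[64,34,-18] → ·
    (0,5)@(1, 11): e=[-16,24,72] → ·
    (1,5)@(3, 11): e=[0,30,50] → #  [on edge]
    (4,5)@(9, 11): e=[48,48,-16] → ·
    (1,6)@(3, 13): e=[-16,44,52] → ·
    (2,6)@(5, 13): e=[0,50,30] → #  [on edge]
    (3,7)@(7, 15): e=[0,70,10] → #  [on edge]
    (4,8)@(9, 17): e=[0,90,-10] → ·  [on edge]
  covered (13 px):
    · · · · · · ·
    · · · · · · ·
    · · · · · · ·
    · # # # · · ·
    # # # # · · ·
    · # # # · · ·
    · · # # · · ·
    · · · # · · ·
    · · · · · · ·

Result: [[1,3],[2,3],[3,3],[0,4],[1,4],[2,4],[3,4],[1,5],[2,5],[3,5],[2,6],[3,6],[3,7]]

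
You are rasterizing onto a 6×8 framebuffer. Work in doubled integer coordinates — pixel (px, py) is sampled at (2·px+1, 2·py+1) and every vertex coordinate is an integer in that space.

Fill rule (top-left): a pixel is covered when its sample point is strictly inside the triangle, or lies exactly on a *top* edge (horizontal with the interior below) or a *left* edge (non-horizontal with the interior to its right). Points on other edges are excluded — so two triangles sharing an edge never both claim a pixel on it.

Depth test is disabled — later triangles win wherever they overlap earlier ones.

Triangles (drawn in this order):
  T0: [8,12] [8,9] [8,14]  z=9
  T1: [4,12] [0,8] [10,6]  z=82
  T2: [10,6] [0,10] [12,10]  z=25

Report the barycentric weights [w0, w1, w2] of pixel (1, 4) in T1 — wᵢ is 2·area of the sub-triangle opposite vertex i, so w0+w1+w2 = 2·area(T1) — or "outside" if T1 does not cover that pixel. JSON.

T0:
  degenerate (2·area = 0) — covers nothing
T1:
  2·area = 48
  edge (4, 12)→(0, 8): d=(-4,-4) top-left  bias=+0
  edge (0, 8)→(10, 6): d=(10,-2) top-left  bias=+0
  edge (10, 6)→(4, 12): d=(-6,6) right/bottom  bias=-1
    (5,2)@(11, 5): e=[56,-8,0] → ·  [on edge]
    (2,3)@(5, 7): e=[24,0,24] → #  [on edge]
    (3,3)@(7, 7): e=[32,4,12] → #
    (4,3)@(9, 7): e=[40,8,0] → ·  [on edge]
    (0,4)@(1, 9): e=[0,12,36] → #  [on edge]
    (1,4)@(3, 9): e=[8,16,24] → #
    (3,4)@(7, 9): e=[24,24,0] → ·  [on edge]
    (0,5)@(1, 11): e=[-8,32,24] → ·
    (1,5)@(3, 11): e=[0,36,12] → #  [on edge]
    (2,5)@(5, 11): e=[8,40,0] → ·  [on edge]
    (1,6)@(3, 13): e=[-8,56,0] → ·  [on edge]
    (2,6)@(5, 13): e=[0,60,-12] → ·  [on edge]
    (0,7)@(1, 15): e=[-24,72,0] → ·  [on edge]
    (3,7)@(7, 15): e=[0,84,-36] → ·  [on edge]
  covered (6 px):
    · · · · · ·
    · · · · · ·
    · · · · · ·
    · · # # · ·
    # # # · · ·
    · # · · · ·
    · · · · · ·
    · · · · · ·
T2:
  2·area = 48  (B↔C swapped to make it positive)
  edge (10, 6)→(12, 10): d=(2,4) right/bottom  bias=-1
  edge (12, 10)→(0, 10): d=(-12,0) right/bottom  bias=-1
  edge (0, 10)→(10, 6): d=(10,-4) top-left  bias=+0
    (4,3)@(9, 7): e=[6,36,6] → #
    (5,3)@(11, 7): e=[-2,36,14] → ·
    (1,4)@(3, 9): e=[34,12,2] → #
    (2,4)@(5, 9): e=[26,12,10] → #
    (3,4)@(7, 9): e=[18,12,18] → #
    (5,4)@(11, 9): e=[2,12,34] → #
    (1,5)@(3, 11): e=[38,-12,22] → ·
    (2,5)@(5, 11): e=[30,-12,30] → ·
    (3,5)@(7, 11): e=[22,-12,38] → ·
    (4,5)@(9, 11): e=[14,-12,46] → ·
    (5,5)@(11, 11): e=[6,-12,54] → ·
  covered (6 px):
    · · · · · ·
    · · · · · ·
    · · · · · ·
    · · · · # ·
    · # # # # #
    · · · · · ·
    · · · · · ·
    · · · · · ·

Answer: [16,24,8]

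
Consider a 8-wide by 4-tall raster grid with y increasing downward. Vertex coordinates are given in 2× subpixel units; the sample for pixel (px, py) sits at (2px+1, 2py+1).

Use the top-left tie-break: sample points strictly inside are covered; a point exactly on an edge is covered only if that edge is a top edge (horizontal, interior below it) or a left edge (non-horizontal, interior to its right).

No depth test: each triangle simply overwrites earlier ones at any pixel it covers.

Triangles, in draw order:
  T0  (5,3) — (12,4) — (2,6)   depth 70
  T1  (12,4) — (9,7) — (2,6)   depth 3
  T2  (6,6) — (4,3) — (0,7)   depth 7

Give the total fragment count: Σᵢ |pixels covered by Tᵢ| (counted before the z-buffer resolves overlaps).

T0:
  2·area = 24
  edge (5, 3)→(12, 4): d=(7,1) right/bottom  bias=-1
  edge (12, 4)→(2, 6): d=(-10,2) right/bottom  bias=-1
  edge (2, 6)→(5, 3): d=(3,-3) top-left  bias=+0
    (3,0)@(7, 1): e=[-16,40,0] → ·  [on edge]
    (2,1)@(5, 3): e=[0,24,0] → ·  [on edge]
    (1,2)@(3, 5): e=[16,8,0] → #  [on edge]
    (2,2)@(5, 5): e=[14,4,6] → #
    (3,2)@(7, 5): e=[12,0,12] → ·  [on edge]
    (0,3)@(1, 7): e=[32,-8,0] → ·  [on edge]
    (1,3)@(3, 7): e=[30,-12,6] → ·
    (2,3)@(5, 7): e=[28,-16,12] → ·
  covered (2 px):
    · · · · · · · ·
    · · · · · · · ·
    · # # · · · · ·
    · · · · · · · ·
T1:
  2·area = 24
  edge (12, 4)→(9, 7): d=(-3,3) right/bottom  bias=-1
  edge (9, 7)→(2, 6): d=(-7,-1) top-left  bias=+0
  edge (2, 6)→(12, 4): d=(10,-2) top-left  bias=+0
    (7,0)@(15, 1): e=[0,48,-24] → ·  [on edge]
    (6,1)@(13, 3): e=[0,32,-8] → ·  [on edge]
    (3,2)@(7, 5): e=[12,12,0] → #  [on edge]
    (4,2)@(9, 5): e=[6,14,4] → #
    (5,2)@(11, 5): e=[0,16,8] → ·  [on edge]
    (3,3)@(7, 7): e=[6,-2,20] → ·
    (4,3)@(9, 7): e=[0,0,24] → ·  [on edge]
  covered (2 px):
    · · · · · · · ·
    · · · · · · · ·
    · · · # # · · ·
    · · · · · · · ·
T2:
  2·area = 20  (B↔C swapped to make it positive)
  edge (6, 6)→(0, 7): d=(-6,1) right/bottom  bias=-1
  edge (0, 7)→(4, 3): d=(4,-4) top-left  bias=+0
  edge (4, 3)→(6, 6): d=(2,3) right/bottom  bias=-1
    (1,2)@(3, 5): e=[9,4,7] → #
    (2,2)@(5, 5): e=[7,12,1] → #
    (3,2)@(7, 5): e=[5,20,-5] → ·
    (1,3)@(3, 7): e=[-3,12,11] → ·
    (2,3)@(5, 7): e=[-5,20,5] → ·
  covered (2 px):
    · · · · · · · ·
    · · · · · · · ·
    · # # · · · · ·
    · · · · · · · ·

Final: 6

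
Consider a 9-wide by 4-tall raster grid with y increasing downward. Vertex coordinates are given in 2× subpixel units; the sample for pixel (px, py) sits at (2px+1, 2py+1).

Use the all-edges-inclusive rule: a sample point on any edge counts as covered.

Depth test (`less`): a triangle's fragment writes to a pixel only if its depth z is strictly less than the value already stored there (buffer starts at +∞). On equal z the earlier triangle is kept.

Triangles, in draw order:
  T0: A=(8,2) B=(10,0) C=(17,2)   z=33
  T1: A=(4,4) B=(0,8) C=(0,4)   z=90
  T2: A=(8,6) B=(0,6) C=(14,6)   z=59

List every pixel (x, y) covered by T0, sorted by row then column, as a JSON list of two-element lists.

T0:
  2·area = 18
  edge (8, 2)→(10, 0): d=(2,-2) inclusive
  edge (10, 0)→(17, 2): d=(7,2) inclusive
  edge (17, 2)→(8, 2): d=(-9,0) inclusive
    (4,0)@(9, 1): e=[0,9,9] → X  [on edge]
    (5,0)@(11, 1): e=[4,5,9] → X
    (6,0)@(13, 1): e=[8,1,9] → X
    (7,0)@(15, 1): e=[12,-3,9] → .
    (3,1)@(7, 3): e=[0,27,-9] → .  [on edge]
    (4,1)@(9, 3): e=[4,23,-9] → .
    (5,1)@(11, 3): e=[8,19,-9] → .
    (6,1)@(13, 3): e=[12,15,-9] → .
    (2,2)@(5, 5): e=[0,45,-27] → .  [on edge]
    (1,3)@(3, 7): e=[0,63,-45] → .  [on edge]
  covered (3 px):
    . . . . X X X . .
    . . . . . . . . .
    . . . . . . . . .
    . . . . . . . . .
T1:
  2·area = 16
  edge (4, 4)→(0, 8): d=(-4,4) inclusive
  edge (0, 8)→(0, 4): d=(0,-4) inclusive
  edge (0, 4)→(4, 4): d=(4,0) inclusive
    (3,0)@(7, 1): e=[0,28,-12] → .  [on edge]
    (2,1)@(5, 3): e=[0,20,-4] → .  [on edge]
    (0,2)@(1, 5): e=[8,4,4] → X
    (1,2)@(3, 5): e=[0,12,4] → X  [on edge]
    (2,2)@(5, 5): e=[-8,20,4] → .
    (0,3)@(1, 7): e=[0,4,12] → X  [on edge]
    (1,3)@(3, 7): e=[-8,12,12] → .
  covered (3 px):
    . . . . . . . . .
    . . . . . . . . .
    X X . . . . . . .
    X . . . . . . . .
T2:
  degenerate (2·area = 0) — covers nothing

Answer: [[4,0],[5,0],[6,0]]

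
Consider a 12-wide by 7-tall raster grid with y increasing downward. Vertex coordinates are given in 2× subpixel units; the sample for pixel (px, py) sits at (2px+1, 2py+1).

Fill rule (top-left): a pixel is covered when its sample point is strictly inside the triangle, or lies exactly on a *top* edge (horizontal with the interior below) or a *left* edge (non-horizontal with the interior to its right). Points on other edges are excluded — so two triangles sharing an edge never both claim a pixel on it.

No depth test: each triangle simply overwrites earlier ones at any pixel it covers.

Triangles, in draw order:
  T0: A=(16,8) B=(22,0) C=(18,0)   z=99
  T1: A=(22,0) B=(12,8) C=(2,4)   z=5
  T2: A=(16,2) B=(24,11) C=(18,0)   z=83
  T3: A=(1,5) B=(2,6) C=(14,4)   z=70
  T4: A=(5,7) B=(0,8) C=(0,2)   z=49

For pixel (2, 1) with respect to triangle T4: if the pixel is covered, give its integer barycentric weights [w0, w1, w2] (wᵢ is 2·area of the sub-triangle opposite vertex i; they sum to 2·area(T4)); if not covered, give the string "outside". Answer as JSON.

T0:
  2·area = 32  (B↔C swapped to make it positive)
  edge (16, 8)→(18, 0): d=(2,-8) top-left  bias=+0
  edge (18, 0)→(22, 0): d=(4,0) top-left  bias=+0
  edge (22, 0)→(16, 8): d=(-6,8) right/bottom  bias=-1
    (9,0)@(19, 1): e=[10,4,18] → X
    (10,0)@(21, 1): e=[26,4,2] → X
    (11,0)@(23, 1): e=[42,4,-14] → .
    (9,1)@(19, 3): e=[14,12,6] → X
    (10,1)@(21, 3): e=[30,12,-10] → .
    (8,2)@(17, 5): e=[2,20,10] → X
    (9,2)@(19, 5): e=[18,20,-6] → .
    (8,3)@(17, 7): e=[6,28,-2] → .
  covered (4 px):
    . . . . . . . . . X X .
    . . . . . . . . . X . .
    . . . . . . . . X . . .
    . . . . . . . . . . . .
    . . . . . . . . . . . .
    . . . . . . . . . . . .
    . . . . . . . . . . . .
T1:
  2·area = 120
  edge (22, 0)→(12, 8): d=(-10,8) right/bottom  bias=-1
  edge (12, 8)→(2, 4): d=(-10,-4) top-left  bias=+0
  edge (2, 4)→(22, 0): d=(20,-4) top-left  bias=+0
    (8,0)@(17, 1): e=[30,90,0] → X  [on edge]
    (9,0)@(19, 1): e=[14,98,8] → X
    (10,0)@(21, 1): e=[-2,106,16] → .
    (3,1)@(7, 3): e=[90,30,0] → X  [on edge]
    (4,1)@(9, 3): e=[74,38,8] → X
    (5,1)@(11, 3): e=[58,46,16] → X
    (6,1)@(13, 3): e=[42,54,24] → X
    (7,1)@(15, 3): e=[26,62,32] → X
    (9,1)@(19, 3): e=[-6,78,48] → .
    (2,2)@(5, 5): e=[86,2,32] → X
    (8,2)@(17, 5): e=[-10,50,80] → .
    (2,3)@(5, 7): e=[66,-18,72] → .
  covered (16 px):
    . . . . . . . . X X . .
    . . . X X X X X X . . .
    . . X X X X X X . . . .
    . . . . . X X . . . . .
    . . . . . . . . . . . .
    . . . . . . . . . . . .
    . . . . . . . . . . . .
T2:
  2·area = 34  (B↔C swapped to make it positive)
  edge (16, 2)→(18, 0): d=(2,-2) top-left  bias=+0
  edge (18, 0)→(24, 11): d=(6,11) right/bottom  bias=-1
  edge (24, 11)→(16, 2): d=(-8,-9) top-left  bias=+0
    (8,0)@(17, 1): e=[0,17,17] → X  [on edge]
    (9,0)@(19, 1): e=[4,-5,35] → .
    (7,1)@(15, 3): e=[0,51,-17] → .  [on edge]
    (8,1)@(17, 3): e=[4,29,1] → X
    (9,1)@(19, 3): e=[8,7,19] → X
    (10,1)@(21, 3): e=[12,-15,37] → .
    (6,2)@(13, 5): e=[0,85,-51] → .  [on edge]
    (8,2)@(17, 5): e=[8,41,-15] → .
    (9,2)@(19, 5): e=[12,19,3] → X
    (10,2)@(21, 5): e=[16,-3,21] → .
    (5,3)@(11, 7): e=[0,119,-85] → .  [on edge]
    (9,3)@(19, 7): e=[16,31,-13] → .
    (4,4)@(9, 9): e=[0,153,-119] → .  [on edge]
    (3,5)@(7, 11): e=[0,187,-153] → .  [on edge]
    (2,6)@(5, 13): e=[0,221,-187] → .  [on edge]
  covered (5 px):
    . . . . . . . . X . . .
    . . . . . . . . X X . .
    . . . . . . . . . X . .
    . . . . . . . . . . X .
    . . . . . . . . . . . .
    . . . . . . . . . . . .
    . . . . . . . . . . . .
T3:
  2·area = 14  (B↔C swapped to make it positive)
  edge (1, 5)→(14, 4): d=(13,-1) top-left  bias=+0
  edge (14, 4)→(2, 6): d=(-12,2) right/bottom  bias=-1
  edge (2, 6)→(1, 5): d=(-1,-1) top-left  bias=+0
    (0,2)@(1, 5): e=[0,14,0] → X  [on edge]
    (1,2)@(3, 5): e=[2,10,2] → X
    (2,2)@(5, 5): e=[4,6,4] → X
    (3,2)@(7, 5): e=[6,2,6] → X
    (4,2)@(9, 5): e=[8,-2,8] → .
    (0,3)@(1, 7): e=[26,-10,-2] → .
    (1,3)@(3, 7): e=[28,-14,0] → .  [on edge]
    (2,3)@(5, 7): e=[30,-18,2] → .
    (3,3)@(7, 7): e=[32,-22,4] → .
    (2,4)@(5, 9): e=[56,-42,0] → .  [on edge]
    (3,5)@(7, 11): e=[84,-70,0] → .  [on edge]
    (4,6)@(9, 13): e=[112,-98,0] → .  [on edge]
  covered (4 px):
    . . . . . . . . . . . .
    . . . . . . . . . . . .
    X X X X . . . . . . . .
    . . . . . . . . . . . .
    . . . . . . . . . . . .
    . . . . . . . . . . . .
    . . . . . . . . . . . .
T4:
  2·area = 30
  edge (5, 7)→(0, 8): d=(-5,1) right/bottom  bias=-1
  edge (0, 8)→(0, 2): d=(0,-6) top-left  bias=+0
  edge (0, 2)→(5, 7): d=(5,5) right/bottom  bias=-1
    (0,1)@(1, 3): e=[24,6,0] → .  [on edge]
    (0,2)@(1, 5): e=[14,6,10] → X
    (1,2)@(3, 5): e=[12,18,0] → .  [on edge]
    (7,2)@(15, 5): e=[0,90,-60] → .  [on edge]
    (0,3)@(1, 7): e=[4,6,20] → X
    (1,3)@(3, 7): e=[2,18,10] → X
    (2,3)@(5, 7): e=[0,30,0] → .  [on edge]
    (0,4)@(1, 9): e=[-6,6,30] → .
    (1,4)@(3, 9): e=[-8,18,20] → .
    (3,4)@(7, 9): e=[-12,42,0] → .  [on edge]
    (4,5)@(9, 11): e=[-24,54,0] → .  [on edge]
    (5,6)@(11, 13): e=[-36,66,0] → .  [on edge]
  covered (3 px):
    . . . . . . . . . . . .
    . . . . . . . . . . . .
    X . . . . . . . . . . .
    X X . . . . . . . . . .
    . . . . . . . . . . . .
    . . . . . . . . . . . .
    . . . . . . . . . . . .

Answer: "outside"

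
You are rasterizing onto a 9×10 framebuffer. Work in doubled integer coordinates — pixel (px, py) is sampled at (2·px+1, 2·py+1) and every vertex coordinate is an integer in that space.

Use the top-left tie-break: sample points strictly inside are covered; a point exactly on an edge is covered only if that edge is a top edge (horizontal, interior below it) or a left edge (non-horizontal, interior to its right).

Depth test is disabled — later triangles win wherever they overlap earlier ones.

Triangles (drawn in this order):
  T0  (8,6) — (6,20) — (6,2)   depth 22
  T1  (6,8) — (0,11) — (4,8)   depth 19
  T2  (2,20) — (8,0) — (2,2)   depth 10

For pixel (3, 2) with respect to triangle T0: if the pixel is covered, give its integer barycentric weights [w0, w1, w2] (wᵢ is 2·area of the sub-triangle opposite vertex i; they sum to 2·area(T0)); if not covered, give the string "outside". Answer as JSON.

T0:
  2·area = 36
  edge (8, 6)→(6, 20): d=(-2,14) right/bottom  bias=-1
  edge (6, 20)→(6, 2): d=(0,-18) top-left  bias=+0
  edge (6, 2)→(8, 6): d=(2,4) right/bottom  bias=-1
    (3,2)@(7, 5): e=[16,18,2] → #
    (4,2)@(9, 5): e=[-12,54,-6] → ·
    (3,3)@(7, 7): e=[12,18,6] → #
    (4,3)@(9, 7): e=[-16,54,-2] → ·
    (3,4)@(7, 9): e=[8,18,10] → #
    (4,4)@(9, 9): e=[-20,54,2] → ·
    (3,5)@(7, 11): e=[4,18,14] → #
    (4,5)@(9, 11): e=[-24,54,6] → ·
    (3,6)@(7, 13): e=[0,18,18] → ·  [on edge]
  covered (4 px):
    · · · · · · · · ·
    · · · · · · · · ·
    · · · # · · · · ·
    · · · # · · · · ·
    · · · # · · · · ·
    · · · # · · · · ·
    · · · · · · · · ·
    · · · · · · · · ·
    · · · · · · · · ·
    · · · · · · · · ·
T1:
  2·area = 6
  edge (6, 8)→(0, 11): d=(-6,3) right/bottom  bias=-1
  edge (0, 11)→(4, 8): d=(4,-3) top-left  bias=+0
  edge (4, 8)→(6, 8): d=(2,0) top-left  bias=+0
    (1,4)@(3, 9): e=[3,1,2] → #
    (2,4)@(5, 9): e=[-3,7,2] → ·
    (1,5)@(3, 11): e=[-9,9,6] → ·
  covered (1 px):
    · · · · · · · · ·
    · · · · · · · · ·
    · · · · · · · · ·
    · · · · · · · · ·
    · # · · · · · · ·
    · · · · · · · · ·
    · · · · · · · · ·
    · · · · · · · · ·
    · · · · · · · · ·
    · · · · · · · · ·
T2:
  2·area = 108  (B↔C swapped to make it positive)
  edge (2, 20)→(2, 2): d=(0,-18) top-left  bias=+0
  edge (2, 2)→(8, 0): d=(6,-2) top-left  bias=+0
  edge (8, 0)→(2, 20): d=(-6,20) right/bottom  bias=-1
    (2,0)@(5, 1): e=[54,0,54] → #  [on edge]
    (3,0)@(7, 1): e=[90,4,14] → #
    (4,0)@(9, 1): e=[126,8,-26] → ·
    (1,1)@(3, 3): e=[18,8,82] → #
    (4,1)@(9, 3): e=[126,20,-38] → ·
    (1,2)@(3, 5): e=[18,20,70] → #
    (3,2)@(7, 5): e=[90,28,-10] → ·
    (1,3)@(3, 7): e=[18,32,58] → #
    (3,3)@(7, 7): e=[90,40,-22] → ·
    (1,4)@(3, 9): e=[18,44,46] → #
    (3,4)@(7, 9): e=[90,52,-34] → ·
    (1,5)@(3, 11): e=[18,56,34] → #
  covered (14 px):
    · · # # · · · · ·
    · # # # · · · · ·
    · # # · · · · · ·
    · # # · · · · · ·
    · # # · · · · · ·
    · # · · · · · · ·
    · # · · · · · · ·
    · # · · · · · · ·
    · · · · · · · · ·
    · · · · · · · · ·

Final: [18,2,16]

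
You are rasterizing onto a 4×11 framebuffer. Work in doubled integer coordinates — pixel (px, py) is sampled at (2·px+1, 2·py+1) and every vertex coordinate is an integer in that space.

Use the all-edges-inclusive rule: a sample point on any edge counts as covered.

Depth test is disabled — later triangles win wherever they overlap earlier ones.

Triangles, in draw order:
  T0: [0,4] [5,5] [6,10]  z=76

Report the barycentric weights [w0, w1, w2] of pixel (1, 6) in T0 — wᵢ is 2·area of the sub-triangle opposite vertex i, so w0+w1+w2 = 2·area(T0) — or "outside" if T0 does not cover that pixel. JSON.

T0:
  2·area = 24
  edge (0, 4)→(5, 5): d=(5,1) inclusive
  edge (5, 5)→(6, 10): d=(1,5) inclusive
  edge (6, 10)→(0, 4): d=(-6,-6) inclusive
    (0,2)@(1, 5): e=[4,20,0] → #  [on edge]
    (1,2)@(3, 5): e=[2,10,12] → #
    (2,2)@(5, 5): e=[0,0,24] → #  [on edge]
    (3,2)@(7, 5): e=[-2,-10,36] → ·
    (0,3)@(1, 7): e=[14,22,-12] → ·
    (1,3)@(3, 7): e=[12,12,0] → #  [on edge]
    (3,3)@(7, 7): e=[8,-8,24] → ·
    (1,4)@(3, 9): e=[22,14,-12] → ·
    (2,4)@(5, 9): e=[20,4,0] → #  [on edge]
    (3,4)@(7, 9): e=[18,-6,12] → ·
    (2,5)@(5, 11): e=[30,6,-12] → ·
    (3,5)@(7, 11): e=[28,-4,0] → ·  [on edge]
    (3,7)@(7, 15): e=[48,0,-24] → ·  [on edge]
  covered (6 px):
    · · · ·
    · · · ·
    # # # ·
    · # # ·
    · · # ·
    · · · ·
    · · · ·
    · · · ·
    · · · ·
    · · · ·
    · · · ·

Answer: "outside"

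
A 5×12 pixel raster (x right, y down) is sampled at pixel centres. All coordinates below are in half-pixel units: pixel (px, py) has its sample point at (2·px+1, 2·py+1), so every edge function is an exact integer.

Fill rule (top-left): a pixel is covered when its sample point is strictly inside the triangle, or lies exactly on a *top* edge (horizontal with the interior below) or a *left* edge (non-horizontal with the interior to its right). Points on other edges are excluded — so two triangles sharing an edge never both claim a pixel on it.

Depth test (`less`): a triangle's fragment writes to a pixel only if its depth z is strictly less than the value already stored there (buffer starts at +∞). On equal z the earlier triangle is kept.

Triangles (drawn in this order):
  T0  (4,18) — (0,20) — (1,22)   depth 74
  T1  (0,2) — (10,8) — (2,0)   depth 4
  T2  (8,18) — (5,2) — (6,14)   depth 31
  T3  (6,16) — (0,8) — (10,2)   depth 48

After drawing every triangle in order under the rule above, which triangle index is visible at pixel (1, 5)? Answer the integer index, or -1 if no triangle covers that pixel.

T0:
  2·area = 10  (B↔C swapped to make it positive)
  edge (4, 18)→(1, 22): d=(-3,4) right/bottom  bias=-1
  edge (1, 22)→(0, 20): d=(-1,-2) top-left  bias=+0
  edge (0, 20)→(4, 18): d=(4,-2) top-left  bias=+0
    (1,9)@(3, 19): e=[1,7,2] → █
    (2,9)@(5, 19): e=[-7,11,6] → ·
    (0,10)@(1, 21): e=[3,1,6] → █
    (1,10)@(3, 21): e=[-5,5,10] → ·
    (0,11)@(1, 23): e=[-3,-1,14] → ·
  covered (2 px):
    · · · · ·
    · · · · ·
    · · · · ·
    · · · · ·
    · · · · ·
    · · · · ·
    · · · · ·
    · · · · ·
    · · · · ·
    · █ · · ·
    █ · · · ·
    · · · · ·
T1:
  2·area = 32  (B↔C swapped to make it positive)
  edge (0, 2)→(2, 0): d=(2,-2) top-left  bias=+0
  edge (2, 0)→(10, 8): d=(8,8) right/bottom  bias=-1
  edge (10, 8)→(0, 2): d=(-10,-6) top-left  bias=+0
    (0,0)@(1, 1): e=[0,16,16] → █  [on edge]
    (1,0)@(3, 1): e=[4,0,28] → ·  [on edge]
    (0,1)@(1, 3): e=[4,32,-4] → ·
    (1,1)@(3, 3): e=[8,16,8] → █
    (2,1)@(5, 3): e=[12,0,20] → ·  [on edge]
    (1,2)@(3, 5): e=[12,32,-12] → ·
    (2,2)@(5, 5): e=[16,16,0] → █  [on edge]
    (3,2)@(7, 5): e=[20,0,12] → ·  [on edge]
    (2,3)@(5, 7): e=[20,32,-20] → ·
    (4,3)@(9, 7): e=[28,0,4] → ·  [on edge]
  covered (3 px):
    █ · · · ·
    · █ · · ·
    · · █ · ·
    · · · · ·
    · · · · ·
    · · · · ·
    · · · · ·
    · · · · ·
    · · · · ·
    · · · · ·
    · · · · ·
    · · · · ·
T2:
  2·area = 20  (B↔C swapped to make it positive)
  edge (8, 18)→(6, 14): d=(-2,-4) top-left  bias=+0
  edge (6, 14)→(5, 2): d=(-1,-12) top-left  bias=+0
  edge (5, 2)→(8, 18): d=(3,16) right/bottom  bias=-1
    (3,6)@(7, 13): e=[6,13,1] → █
    (4,6)@(9, 13): e=[14,37,-31] → ·
    (3,7)@(7, 15): e=[2,11,7] → █
    (4,7)@(9, 15): e=[10,35,-25] → ·
    (3,8)@(7, 17): e=[-2,9,13] → ·
  covered (2 px):
    · · · · ·
    · · · · ·
    · · · · ·
    · · · · ·
    · · · · ·
    · · · · ·
    · · · █ ·
    · · · █ ·
    · · · · ·
    · · · · ·
    · · · · ·
    · · · · ·
T3:
  2·area = 116
  edge (6, 16)→(0, 8): d=(-6,-8) top-left  bias=+0
  edge (0, 8)→(10, 2): d=(10,-6) top-left  bias=+0
  edge (10, 2)→(6, 16): d=(-4,14) right/bottom  bias=-1
    (4,1)@(9, 3): e=[102,4,10] → █
    (2,2)@(5, 5): e=[58,0,58] → █  [on edge]
    (3,2)@(7, 5): e=[74,12,30] → █
    (1,3)@(3, 7): e=[30,8,78] → █
    (4,3)@(9, 7): e=[78,44,-6] → ·
    (0,4)@(1, 9): e=[2,16,98] → █
    (4,4)@(9, 9): e=[66,64,-14] → ·
    (0,5)@(1, 11): e=[-10,36,90] → ·
    (1,5)@(3, 11): e=[6,48,62] → █
    (4,5)@(9, 11): e=[54,84,-22] → ·
    (1,6)@(3, 13): e=[-6,68,54] → ·
    (2,6)@(5, 13): e=[10,80,26] → █
  covered (15 px):
    · · · · ·
    · · · · █
    · · █ █ █
    · █ █ █ ·
    █ █ █ █ ·
    · █ █ █ ·
    · · █ · ·
    · · · · ·
    · · · · ·
    · · · · ·
    · · · · ·
    · · · · ·

Z-buffer (winner per pixel, '.' = empty):
  1 . . . .
  . 1 . . 3
  . . 1 3 3
  . 3 3 3 .
  3 3 3 3 .
  . 3 3 3 .
  . . 3 2 .
  . . . 2 .
  . . . . .
  . 0 . . .
  0 . . . .
  . . . . .

Answer: 3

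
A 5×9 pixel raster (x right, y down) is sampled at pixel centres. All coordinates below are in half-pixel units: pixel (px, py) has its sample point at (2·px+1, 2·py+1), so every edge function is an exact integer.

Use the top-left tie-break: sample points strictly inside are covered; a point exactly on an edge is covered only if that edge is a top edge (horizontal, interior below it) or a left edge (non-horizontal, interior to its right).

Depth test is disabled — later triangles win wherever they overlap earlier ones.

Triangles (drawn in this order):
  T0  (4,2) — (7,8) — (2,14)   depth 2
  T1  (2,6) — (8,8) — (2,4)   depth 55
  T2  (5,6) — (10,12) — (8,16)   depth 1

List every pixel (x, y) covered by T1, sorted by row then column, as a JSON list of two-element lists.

T0:
  2·area = 48
  edge (4, 2)→(7, 8): d=(3,6) right/bottom  bias=-1
  edge (7, 8)→(2, 14): d=(-5,6) right/bottom  bias=-1
  edge (2, 14)→(4, 2): d=(2,-12) top-left  bias=+0
    (2,2)@(5, 5): e=[3,27,18] → █
    (3,2)@(7, 5): e=[-9,15,42] → ·
    (2,3)@(5, 7): e=[9,17,22] → █
    (3,3)@(7, 7): e=[-3,5,46] → ·
    (1,4)@(3, 9): e=[27,19,2] → █
    (3,4)@(7, 9): e=[3,-5,50] → ·
    (1,5)@(3, 11): e=[33,9,6] → █
    (2,5)@(5, 11): e=[21,-3,30] → ·
    (1,6)@(3, 13): e=[39,-1,10] → ·
  covered (5 px):
    · · · · ·
    · · · · ·
    · · █ · ·
    · · █ · ·
    · █ █ · ·
    · █ · · ·
    · · · · ·
    · · · · ·
    · · · · ·
T1:
  2·area = 12  (B↔C swapped to make it positive)
  edge (2, 6)→(2, 4): d=(0,-2) top-left  bias=+0
  edge (2, 4)→(8, 8): d=(6,4) right/bottom  bias=-1
  edge (8, 8)→(2, 6): d=(-6,-2) top-left  bias=+0
    (1,2)@(3, 5): e=[2,2,8] → █
    (2,2)@(5, 5): e=[6,-6,12] → ·
    (1,3)@(3, 7): e=[2,14,-4] → ·
    (2,3)@(5, 7): e=[6,6,0] → █  [on edge]
    (3,3)@(7, 7): e=[10,-2,4] → ·
    (2,4)@(5, 9): e=[6,18,-12] → ·
  covered (2 px):
    · · · · ·
    · · · · ·
    · █ · · ·
    · · █ · ·
    · · · · ·
    · · · · ·
    · · · · ·
    · · · · ·
    · · · · ·
T2:
  2·area = 32
  edge (5, 6)→(10, 12): d=(5,6) right/bottom  bias=-1
  edge (10, 12)→(8, 16): d=(-2,4) right/bottom  bias=-1
  edge (8, 16)→(5, 6): d=(-3,-10) top-left  bias=+0
    (3,4)@(7, 9): e=[3,18,11] → █
    (4,4)@(9, 9): e=[-9,10,31] → ·
    (3,5)@(7, 11): e=[13,14,5] → █
    (4,5)@(9, 11): e=[1,6,25] → █
    (3,6)@(7, 13): e=[23,10,-1] → ·
    (4,6)@(9, 13): e=[11,2,19] → █
    (4,7)@(9, 15): e=[21,-2,13] → ·
  covered (4 px):
    · · · · ·
    · · · · ·
    · · · · ·
    · · · · ·
    · · · █ ·
    · · · █ █
    · · · · █
    · · · · ·
    · · · · ·

Answer: [[1,2],[2,3]]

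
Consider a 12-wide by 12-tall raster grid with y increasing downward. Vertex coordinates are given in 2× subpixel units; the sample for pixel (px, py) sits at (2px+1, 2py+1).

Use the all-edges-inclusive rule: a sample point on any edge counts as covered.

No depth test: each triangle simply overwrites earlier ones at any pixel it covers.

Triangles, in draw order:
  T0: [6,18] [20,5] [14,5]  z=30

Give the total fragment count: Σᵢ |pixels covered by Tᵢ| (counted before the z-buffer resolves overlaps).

T0:
  2·area = 78  (B↔C swapped to make it positive)
  edge (6, 18)→(14, 5): d=(8,-13) inclusive
  edge (14, 5)→(20, 5): d=(6,0) inclusive
  edge (20, 5)→(6, 18): d=(-14,13) inclusive
    (0,2)@(1, 5): e=[-169,0,247] → ·  [on edge]
    (1,2)@(3, 5): e=[-143,0,221] → ·  [on edge]
    (2,2)@(5, 5): e=[-117,0,195] → ·  [on edge]
    (3,2)@(7, 5): e=[-91,0,169] → ·  [on edge]
    (4,2)@(9, 5): e=[-65,0,143] → ·  [on edge]
    (5,2)@(11, 5): e=[-39,0,117] → ·  [on edge]
    (6,2)@(13, 5): e=[-13,0,91] → ·  [on edge]
    (7,2)@(15, 5): e=[13,0,65] → █  [on edge]
    (8,2)@(17, 5): e=[39,0,39] → █  [on edge]
    (9,2)@(19, 5): e=[65,0,13] → █  [on edge]
    (10,2)@(21, 5): e=[91,0,-13] → ·  [on edge]
    (11,2)@(23, 5): e=[117,0,-39] → ·  [on edge]
  covered (13 px):
    · · · · · · · · · · · ·
    · · · · · · · · · · · ·
    · · · · · · · █ █ █ · ·
    · · · · · · █ █ █ · · ·
    · · · · · · █ █ · · · ·
    · · · · · █ █ · · · · ·
    · · · · · █ · · · · · ·
    · · · · █ · · · · · · ·
    · · · █ · · · · · · · ·
    · · · · · · · · · · · ·
    · · · · · · · · · · · ·
    · · · · · · · · · · · ·

Final: 13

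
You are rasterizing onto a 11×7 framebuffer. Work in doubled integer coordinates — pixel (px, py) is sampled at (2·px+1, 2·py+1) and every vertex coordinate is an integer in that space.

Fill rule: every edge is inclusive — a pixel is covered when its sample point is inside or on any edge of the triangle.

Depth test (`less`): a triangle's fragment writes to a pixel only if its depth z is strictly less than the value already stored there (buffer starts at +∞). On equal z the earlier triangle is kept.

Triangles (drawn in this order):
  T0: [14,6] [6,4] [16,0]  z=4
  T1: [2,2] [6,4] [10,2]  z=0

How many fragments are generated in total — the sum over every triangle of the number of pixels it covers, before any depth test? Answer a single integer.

T0:
  2·area = 52
  edge (14, 6)→(6, 4): d=(-8,-2) inclusive
  edge (6, 4)→(16, 0): d=(10,-4) inclusive
  edge (16, 0)→(14, 6): d=(-2,6) inclusive
    (7,0)@(15, 1): e=[42,6,4] → █
    (8,0)@(17, 1): e=[46,14,-8] → ·
    (4,1)@(9, 3): e=[14,2,36] → █
    (5,1)@(11, 3): e=[18,10,24] → █
    (6,1)@(13, 3): e=[22,18,12] → █
    (7,1)@(15, 3): e=[26,26,0] → █  [on edge]
    (8,1)@(17, 3): e=[30,34,-12] → ·
    (4,2)@(9, 5): e=[-2,22,32] → ·
    (5,2)@(11, 5): e=[2,30,20] → █
    (7,2)@(15, 5): e=[10,46,-4] → ·
    (5,3)@(11, 7): e=[-14,50,16] → ·
    (6,3)@(13, 7): e=[-10,58,4] → ·
    (6,4)@(13, 9): e=[-26,78,0] → ·  [on edge]
  covered (7 px):
    · · · · · · · █ · · ·
    · · · · █ █ █ █ · · ·
    · · · · · █ █ · · · ·
    · · · · · · · · · · ·
    · · · · · · · · · · ·
    · · · · · · · · · · ·
    · · · · · · · · · · ·
T1:
  2·area = 16  (B↔C swapped to make it positive)
  edge (2, 2)→(10, 2): d=(8,0) inclusive
  edge (10, 2)→(6, 4): d=(-4,2) inclusive
  edge (6, 4)→(2, 2): d=(-4,-2) inclusive
    (2,1)@(5, 3): e=[8,6,2] → █
    (3,1)@(7, 3): e=[8,2,6] → █
    (4,1)@(9, 3): e=[8,-2,10] → ·
    (2,2)@(5, 5): e=[24,-2,-6] → ·
    (3,2)@(7, 5): e=[24,-6,-2] → ·
  covered (2 px):
    · · · · · · · · · · ·
    · · █ █ · · · · · · ·
    · · · · · · · · · · ·
    · · · · · · · · · · ·
    · · · · · · · · · · ·
    · · · · · · · · · · ·
    · · · · · · · · · · ·

Final: 9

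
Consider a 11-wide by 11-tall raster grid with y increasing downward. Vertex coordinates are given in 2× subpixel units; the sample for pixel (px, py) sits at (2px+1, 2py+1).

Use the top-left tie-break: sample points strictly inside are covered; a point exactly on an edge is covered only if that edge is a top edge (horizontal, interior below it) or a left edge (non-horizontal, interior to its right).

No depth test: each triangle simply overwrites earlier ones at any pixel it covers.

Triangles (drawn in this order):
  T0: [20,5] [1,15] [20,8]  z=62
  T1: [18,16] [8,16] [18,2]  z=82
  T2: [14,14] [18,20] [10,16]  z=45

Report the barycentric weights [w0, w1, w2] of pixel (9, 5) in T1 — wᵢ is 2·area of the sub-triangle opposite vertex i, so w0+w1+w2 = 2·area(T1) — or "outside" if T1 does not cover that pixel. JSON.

T0:
  2·area = 57  (B↔C swapped to make it positive)
  edge (20, 5)→(20, 8): d=(0,3) right/bottom  bias=-1
  edge (20, 8)→(1, 15): d=(-19,7) right/bottom  bias=-1
  edge (1, 15)→(20, 5): d=(19,-10) top-left  bias=+0
    (8,3)@(17, 7): e=[9,40,8] → X
    (9,3)@(19, 7): e=[3,26,28] → X
    (10,3)@(21, 7): e=[-3,12,48] → .
    (6,4)@(13, 9): e=[21,30,6] → X
    (7,4)@(15, 9): e=[15,16,26] → X
    (9,4)@(19, 9): e=[3,-12,66] → .
    (4,5)@(9, 11): e=[33,20,4] → X
    (5,5)@(11, 11): e=[27,6,24] → X
    (6,5)@(13, 11): e=[21,-8,44] → .
    (7,5)@(15, 11): e=[15,-22,64] → .
    (8,5)@(17, 11): e=[9,-36,84] → .
    (2,6)@(5, 13): e=[45,10,2] → X
    (0,7)@(1, 15): e=[57,0,0] → .  [on edge]
  covered (8 px):
    . . . . . . . . . . .
    . . . . . . . . . . .
    . . . . . . . . . . .
    . . . . . . . . X X .
    . . . . . . X X X . .
    . . . . X X . . . . .
    . . X . . . . . . . .
    . . . . . . . . . . .
    . . . . . . . . . . .
    . . . . . . . . . . .
    . . . . . . . . . . .
T1:
  2·area = 140
  edge (18, 16)→(8, 16): d=(-10,0) right/bottom  bias=-1
  edge (8, 16)→(18, 2): d=(10,-14) top-left  bias=+0
  edge (18, 2)→(18, 16): d=(0,14) right/bottom  bias=-1
    (8,2)@(17, 5): e=[110,16,14] → X
    (9,2)@(19, 5): e=[110,44,-14] → .
    (7,3)@(15, 7): e=[90,8,42] → X
    (9,3)@(19, 7): e=[90,64,-14] → .
    (6,4)@(13, 9): e=[70,0,70] → X  [on edge]
    (9,4)@(19, 9): e=[70,84,-14] → .
    (6,5)@(13, 11): e=[50,20,70] → X
    (9,5)@(19, 11): e=[50,104,-14] → .
    (5,6)@(11, 13): e=[30,12,98] → X
    (9,6)@(19, 13): e=[30,124,-14] → .
    (4,7)@(9, 15): e=[10,4,126] → X
    (9,7)@(19, 15): e=[10,144,-14] → .
  covered (18 px):
    . . . . . . . . . . .
    . . . . . . . . . . .
    . . . . . . . . X . .
    . . . . . . . X X . .
    . . . . . . X X X . .
    . . . . . . X X X . .
    . . . . . X X X X . .
    . . . . X X X X X . .
    . . . . . . . . . . .
    . . . . . . . . . . .
    . . . . . . . . . . .
T2:
  2·area = 32
  edge (14, 14)→(18, 20): d=(4,6) right/bottom  bias=-1
  edge (18, 20)→(10, 16): d=(-8,-4) top-left  bias=+0
  edge (10, 16)→(14, 14): d=(4,-2) top-left  bias=+0
    (6,7)@(13, 15): e=[10,20,2] → X
    (7,7)@(15, 15): e=[-2,28,6] → .
    (6,8)@(13, 17): e=[18,4,10] → X
    (7,8)@(15, 17): e=[6,12,14] → X
    (8,8)@(17, 17): e=[-6,20,18] → .
    (6,9)@(13, 19): e=[26,-12,18] → .
    (7,9)@(15, 19): e=[14,-4,22] → .
    (8,9)@(17, 19): e=[2,4,26] → X
    (9,9)@(19, 19): e=[-10,12,30] → .
    (8,10)@(17, 21): e=[10,-12,34] → .
  covered (4 px):
    . . . . . . . . . . .
    . . . . . . . . . . .
    . . . . . . . . . . .
    . . . . . . . . . . .
    . . . . . . . . . . .
    . . . . . . . . . . .
    . . . . . . . . . . .
    . . . . . . X . . . .
    . . . . . . X X . . .
    . . . . . . . . X . .
    . . . . . . . . . . .

Result: "outside"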